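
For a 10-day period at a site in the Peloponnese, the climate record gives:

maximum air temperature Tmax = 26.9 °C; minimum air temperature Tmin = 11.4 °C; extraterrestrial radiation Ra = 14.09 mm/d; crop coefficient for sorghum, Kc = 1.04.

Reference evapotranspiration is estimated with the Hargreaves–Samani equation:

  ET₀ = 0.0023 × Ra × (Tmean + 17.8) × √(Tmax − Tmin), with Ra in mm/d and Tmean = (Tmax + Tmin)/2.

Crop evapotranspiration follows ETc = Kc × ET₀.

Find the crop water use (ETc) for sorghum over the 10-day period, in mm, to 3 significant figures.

49.0 mm

Tmean = (26.9 + 11.4)/2 = 19.15 °C
ET₀ = 0.0023 × 14.09 × (19.15 + 17.8) × √15.5 = 0.0023 × 14.09 × 36.95 × 3.9370 = 4.7143 mm/d
ETc = Kc × ET₀ = 1.04 × 4.7143 = 4.9029 mm/d
Over 10 days: 4.9029 × 10 = 49.029 mm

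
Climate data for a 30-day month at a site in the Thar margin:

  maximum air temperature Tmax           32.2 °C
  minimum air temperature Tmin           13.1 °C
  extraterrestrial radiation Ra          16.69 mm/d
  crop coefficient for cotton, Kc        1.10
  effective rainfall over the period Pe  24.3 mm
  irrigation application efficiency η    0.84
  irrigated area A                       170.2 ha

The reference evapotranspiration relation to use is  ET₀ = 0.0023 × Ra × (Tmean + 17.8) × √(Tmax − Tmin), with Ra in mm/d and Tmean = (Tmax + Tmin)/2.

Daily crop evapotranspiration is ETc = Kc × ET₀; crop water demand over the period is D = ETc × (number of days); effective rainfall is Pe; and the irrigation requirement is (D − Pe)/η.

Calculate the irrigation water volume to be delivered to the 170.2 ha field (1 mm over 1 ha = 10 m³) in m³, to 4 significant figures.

404500 m³

Tmean = (32.2 + 13.1)/2 = 22.65 °C
ET₀ = 0.0023 × 16.69 × (22.65 + 17.8) × √19.1 = 0.0023 × 16.69 × 40.45 × 4.3704 = 6.7862 mm/d
ETc = Kc × ET₀ = 1.10 × 6.7862 = 7.4648 mm/d
Crop demand D = ETc × 30 d = 7.4648 × 30 = 223.944 mm
D − Pe = 223.944 − 24.3 = 199.644 mm
Gross irrigation = 199.644 / 0.84 = 237.671 mm
Volume = 237.671 mm × 170.2 ha × 10 = 404516.0 m³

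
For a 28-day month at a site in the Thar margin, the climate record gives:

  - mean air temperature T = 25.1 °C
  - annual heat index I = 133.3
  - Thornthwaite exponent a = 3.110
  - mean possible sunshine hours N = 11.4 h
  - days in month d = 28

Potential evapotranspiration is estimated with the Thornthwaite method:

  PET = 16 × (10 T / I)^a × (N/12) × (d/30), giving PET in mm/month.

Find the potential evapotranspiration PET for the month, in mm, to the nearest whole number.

10T/I = 10 × 25.1 / 133.3 = 1.8830
(10T/I)^a = 1.8830^3.110 = 7.1579
Uncorrected PET = 16 × 7.1579 = 114.526 mm
Correction = (N/12)(d/30) = (11.4/12)(28/30) = 0.8867
PET = 114.526 × 0.8867 = 101.550 mm/month

102 mm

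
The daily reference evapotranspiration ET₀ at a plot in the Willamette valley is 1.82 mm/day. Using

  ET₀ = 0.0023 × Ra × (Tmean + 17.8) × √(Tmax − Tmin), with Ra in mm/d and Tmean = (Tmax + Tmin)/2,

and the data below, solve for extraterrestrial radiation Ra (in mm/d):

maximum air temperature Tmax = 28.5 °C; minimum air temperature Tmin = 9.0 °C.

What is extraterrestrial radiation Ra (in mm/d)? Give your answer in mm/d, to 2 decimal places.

4.90 mm/d

Tmean = 18.75 °C; √ΔT = 4.4159
Ra = ET₀ / [0.0023 × (Tmean+17.8) × √ΔT] = 1.82 / (0.0023 × 36.55 × 4.4159) = 4.903 mm/d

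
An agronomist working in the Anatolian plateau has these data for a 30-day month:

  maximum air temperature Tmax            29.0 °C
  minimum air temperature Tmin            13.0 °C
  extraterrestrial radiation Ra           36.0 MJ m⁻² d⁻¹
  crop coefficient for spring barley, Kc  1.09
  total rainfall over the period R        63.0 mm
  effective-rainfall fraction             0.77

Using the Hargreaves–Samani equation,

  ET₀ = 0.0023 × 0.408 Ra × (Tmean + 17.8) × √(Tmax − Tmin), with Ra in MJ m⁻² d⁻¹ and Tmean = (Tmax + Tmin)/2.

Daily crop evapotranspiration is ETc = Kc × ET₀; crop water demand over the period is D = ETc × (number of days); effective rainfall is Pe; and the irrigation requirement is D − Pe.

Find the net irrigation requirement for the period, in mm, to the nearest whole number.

123 mm

Tmean = (29.0 + 13.0)/2 = 21.00 °C
0.408 Ra = 0.408 × 36.0 = 14.6880 mm/d equivalent
ET₀ = 0.0023 × 14.6880 × (21.00 + 17.8) × √16.0 = 0.0023 × 14.6880 × 38.80 × 4.0000 = 5.2430 mm/d
ETc = Kc × ET₀ = 1.09 × 5.2430 = 5.7149 mm/d
Crop demand D = ETc × 30 d = 5.7149 × 30 = 171.447 mm
Pe = 0.77 × 63.0 = 48.510 mm
D − Pe = 171.447 − 48.510 = 122.937 mm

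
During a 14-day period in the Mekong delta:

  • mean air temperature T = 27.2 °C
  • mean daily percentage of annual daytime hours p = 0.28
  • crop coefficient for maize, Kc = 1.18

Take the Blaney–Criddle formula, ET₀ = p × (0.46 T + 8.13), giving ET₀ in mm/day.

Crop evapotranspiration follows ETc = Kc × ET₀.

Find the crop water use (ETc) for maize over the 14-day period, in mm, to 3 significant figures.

95.5 mm

ET₀ = 0.28 × (0.46 × 27.2 + 8.13) = 0.28 × 20.642 = 5.7798 mm/d
ETc = Kc × ET₀ = 1.18 × 5.7798 = 6.8202 mm/d
Over 14 days: 6.8202 × 14 = 95.483 mm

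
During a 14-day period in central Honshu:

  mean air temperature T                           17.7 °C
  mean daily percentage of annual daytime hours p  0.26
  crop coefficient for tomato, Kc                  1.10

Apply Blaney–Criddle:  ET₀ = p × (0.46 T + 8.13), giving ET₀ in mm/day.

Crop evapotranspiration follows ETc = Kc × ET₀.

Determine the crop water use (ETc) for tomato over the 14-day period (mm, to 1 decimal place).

ET₀ = 0.26 × (0.46 × 17.7 + 8.13) = 0.26 × 16.272 = 4.2307 mm/d
ETc = Kc × ET₀ = 1.10 × 4.2307 = 4.6538 mm/d
Over 14 days: 4.6538 × 14 = 65.153 mm

65.2 mm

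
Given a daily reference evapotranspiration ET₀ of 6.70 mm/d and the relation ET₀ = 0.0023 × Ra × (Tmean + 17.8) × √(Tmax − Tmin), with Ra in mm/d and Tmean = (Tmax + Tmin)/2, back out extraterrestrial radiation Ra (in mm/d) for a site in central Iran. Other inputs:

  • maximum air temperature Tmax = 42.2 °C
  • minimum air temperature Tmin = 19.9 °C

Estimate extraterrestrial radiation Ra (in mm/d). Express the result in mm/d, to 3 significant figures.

Tmean = 31.05 °C; √ΔT = 4.7223
Ra = ET₀ / [0.0023 × (Tmean+17.8) × √ΔT] = 6.70 / (0.0023 × 48.85 × 4.7223) = 12.628 mm/d

12.6 mm/d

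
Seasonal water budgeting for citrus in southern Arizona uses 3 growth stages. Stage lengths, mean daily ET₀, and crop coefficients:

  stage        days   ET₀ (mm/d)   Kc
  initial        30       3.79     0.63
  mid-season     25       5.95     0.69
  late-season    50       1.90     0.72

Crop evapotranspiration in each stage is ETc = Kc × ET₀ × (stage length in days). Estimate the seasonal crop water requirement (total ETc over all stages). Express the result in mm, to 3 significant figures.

initial: 0.63 × 3.79 × 30 = 71.63 mm
mid-season: 0.69 × 5.95 × 25 = 102.64 mm
late-season: 0.72 × 1.90 × 50 = 68.40 mm
Seasonal total = 242.67 mm

243 mm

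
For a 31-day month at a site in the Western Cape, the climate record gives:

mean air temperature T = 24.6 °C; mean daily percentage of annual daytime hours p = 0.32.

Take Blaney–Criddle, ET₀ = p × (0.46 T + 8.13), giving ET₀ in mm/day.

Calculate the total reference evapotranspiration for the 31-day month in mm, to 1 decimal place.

192.9 mm

ET₀ = 0.32 × (0.46 × 24.6 + 8.13) = 0.32 × 19.446 = 6.2227 mm/d
Monthly total = 6.2227 × 31 = 192.904 mm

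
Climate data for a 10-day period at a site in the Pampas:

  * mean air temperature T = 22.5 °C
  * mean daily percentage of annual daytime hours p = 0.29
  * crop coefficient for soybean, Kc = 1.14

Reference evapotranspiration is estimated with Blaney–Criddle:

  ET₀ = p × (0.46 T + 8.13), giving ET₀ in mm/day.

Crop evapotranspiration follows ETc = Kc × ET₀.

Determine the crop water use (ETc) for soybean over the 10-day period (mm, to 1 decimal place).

ET₀ = 0.29 × (0.46 × 22.5 + 8.13) = 0.29 × 18.480 = 5.3592 mm/d
ETc = Kc × ET₀ = 1.14 × 5.3592 = 6.1095 mm/d
Over 10 days: 6.1095 × 10 = 61.095 mm

61.1 mm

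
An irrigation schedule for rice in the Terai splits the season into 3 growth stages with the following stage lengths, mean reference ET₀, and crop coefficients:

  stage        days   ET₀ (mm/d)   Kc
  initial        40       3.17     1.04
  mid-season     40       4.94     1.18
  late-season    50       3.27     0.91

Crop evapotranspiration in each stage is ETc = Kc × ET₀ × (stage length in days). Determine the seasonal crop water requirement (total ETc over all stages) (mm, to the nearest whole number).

initial: 1.04 × 3.17 × 40 = 131.87 mm
mid-season: 1.18 × 4.94 × 40 = 233.17 mm
late-season: 0.91 × 3.27 × 50 = 148.79 mm
Seasonal total = 513.83 mm

514 mm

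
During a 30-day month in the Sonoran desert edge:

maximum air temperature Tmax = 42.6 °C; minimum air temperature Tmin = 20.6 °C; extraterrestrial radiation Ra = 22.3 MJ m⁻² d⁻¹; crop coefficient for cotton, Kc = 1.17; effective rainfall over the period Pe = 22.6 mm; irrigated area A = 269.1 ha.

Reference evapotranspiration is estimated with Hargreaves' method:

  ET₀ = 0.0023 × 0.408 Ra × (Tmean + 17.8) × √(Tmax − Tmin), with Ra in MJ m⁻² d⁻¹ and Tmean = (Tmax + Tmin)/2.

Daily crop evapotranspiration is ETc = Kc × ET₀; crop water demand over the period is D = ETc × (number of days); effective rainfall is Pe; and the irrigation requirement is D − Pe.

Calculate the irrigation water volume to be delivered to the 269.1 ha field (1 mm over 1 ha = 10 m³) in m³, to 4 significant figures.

Tmean = (42.6 + 20.6)/2 = 31.60 °C
0.408 Ra = 0.408 × 22.3 = 9.0984 mm/d equivalent
ET₀ = 0.0023 × 9.0984 × (31.60 + 17.8) × √22.0 = 0.0023 × 9.0984 × 49.40 × 4.6904 = 4.8487 mm/d
ETc = Kc × ET₀ = 1.17 × 4.8487 = 5.6730 mm/d
Crop demand D = ETc × 30 d = 5.6730 × 30 = 170.190 mm
D − Pe = 170.190 − 22.6 = 147.590 mm
Volume = 147.590 mm × 269.1 ha × 10 = 397164.7 m³

397200 m³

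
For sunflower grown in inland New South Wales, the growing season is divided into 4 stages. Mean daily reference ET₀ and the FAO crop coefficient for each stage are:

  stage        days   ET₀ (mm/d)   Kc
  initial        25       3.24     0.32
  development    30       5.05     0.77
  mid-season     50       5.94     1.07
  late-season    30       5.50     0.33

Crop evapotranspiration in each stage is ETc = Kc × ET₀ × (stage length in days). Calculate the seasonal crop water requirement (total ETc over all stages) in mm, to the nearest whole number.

initial: 0.32 × 3.24 × 25 = 25.92 mm
development: 0.77 × 5.05 × 30 = 116.66 mm
mid-season: 1.07 × 5.94 × 50 = 317.79 mm
late-season: 0.33 × 5.50 × 30 = 54.45 mm
Seasonal total = 514.82 mm

515 mm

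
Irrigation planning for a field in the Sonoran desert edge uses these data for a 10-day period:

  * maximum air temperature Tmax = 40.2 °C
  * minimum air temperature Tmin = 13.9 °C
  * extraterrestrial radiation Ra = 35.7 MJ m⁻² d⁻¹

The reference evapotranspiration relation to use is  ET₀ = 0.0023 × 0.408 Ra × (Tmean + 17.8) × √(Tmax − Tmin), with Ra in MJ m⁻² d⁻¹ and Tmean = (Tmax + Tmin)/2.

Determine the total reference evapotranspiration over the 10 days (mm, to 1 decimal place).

77.1 mm

Tmean = (40.2 + 13.9)/2 = 27.05 °C
0.408 Ra = 0.408 × 35.7 = 14.5656 mm/d equivalent
ET₀ = 0.0023 × 14.5656 × (27.05 + 17.8) × √26.3 = 0.0023 × 14.5656 × 44.85 × 5.1284 = 7.7055 mm/d
Over 10 days: 7.7055 × 10 = 77.055 mm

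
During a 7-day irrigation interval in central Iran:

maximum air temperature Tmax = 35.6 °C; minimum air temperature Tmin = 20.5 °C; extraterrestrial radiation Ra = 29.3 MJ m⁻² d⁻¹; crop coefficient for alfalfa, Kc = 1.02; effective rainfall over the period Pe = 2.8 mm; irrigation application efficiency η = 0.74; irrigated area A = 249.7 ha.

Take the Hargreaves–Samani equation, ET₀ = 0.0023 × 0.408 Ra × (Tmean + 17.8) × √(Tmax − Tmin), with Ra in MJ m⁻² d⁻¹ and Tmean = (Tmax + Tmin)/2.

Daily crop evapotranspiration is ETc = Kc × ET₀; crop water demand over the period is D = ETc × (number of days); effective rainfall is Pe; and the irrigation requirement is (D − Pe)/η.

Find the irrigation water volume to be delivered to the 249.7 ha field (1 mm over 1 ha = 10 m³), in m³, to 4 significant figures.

108600 m³

Tmean = (35.6 + 20.5)/2 = 28.05 °C
0.408 Ra = 0.408 × 29.3 = 11.9544 mm/d equivalent
ET₀ = 0.0023 × 11.9544 × (28.05 + 17.8) × √15.1 = 0.0023 × 11.9544 × 45.85 × 3.8859 = 4.8988 mm/d
ETc = Kc × ET₀ = 1.02 × 4.8988 = 4.9968 mm/d
Crop demand D = ETc × 7 d = 4.9968 × 7 = 34.978 mm
D − Pe = 34.978 − 2.8 = 32.178 mm
Gross irrigation = 32.178 / 0.74 = 43.484 mm
Volume = 43.484 mm × 249.7 ha × 10 = 108579.5 m³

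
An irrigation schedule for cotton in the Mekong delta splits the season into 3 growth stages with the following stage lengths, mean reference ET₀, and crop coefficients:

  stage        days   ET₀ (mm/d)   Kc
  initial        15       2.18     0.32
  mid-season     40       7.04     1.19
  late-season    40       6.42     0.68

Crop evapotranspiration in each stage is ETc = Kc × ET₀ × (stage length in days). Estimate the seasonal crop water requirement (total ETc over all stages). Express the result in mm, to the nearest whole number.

initial: 0.32 × 2.18 × 15 = 10.46 mm
mid-season: 1.19 × 7.04 × 40 = 335.10 mm
late-season: 0.68 × 6.42 × 40 = 174.62 mm
Seasonal total = 520.18 mm

520 mm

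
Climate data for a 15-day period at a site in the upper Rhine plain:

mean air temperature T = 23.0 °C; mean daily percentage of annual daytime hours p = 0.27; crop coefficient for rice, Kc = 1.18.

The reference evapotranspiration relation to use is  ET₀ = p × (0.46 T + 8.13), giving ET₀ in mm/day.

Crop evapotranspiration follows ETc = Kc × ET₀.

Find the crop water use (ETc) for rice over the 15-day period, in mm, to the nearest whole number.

89 mm

ET₀ = 0.27 × (0.46 × 23.0 + 8.13) = 0.27 × 18.710 = 5.0517 mm/d
ETc = Kc × ET₀ = 1.18 × 5.0517 = 5.9610 mm/d
Over 15 days: 5.9610 × 15 = 89.415 mm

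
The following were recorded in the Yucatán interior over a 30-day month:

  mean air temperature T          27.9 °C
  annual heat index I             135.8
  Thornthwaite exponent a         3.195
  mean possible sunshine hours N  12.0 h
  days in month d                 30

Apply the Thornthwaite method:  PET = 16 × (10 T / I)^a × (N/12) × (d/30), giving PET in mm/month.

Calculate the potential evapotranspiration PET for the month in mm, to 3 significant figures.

10T/I = 10 × 27.9 / 135.8 = 2.0545
(10T/I)^a = 2.0545^3.195 = 9.9792
Uncorrected PET = 16 × 9.9792 = 159.667 mm
Correction = (N/12)(d/30) = (12.0/12)(30/30) = 1.0000
PET = 159.667 × 1.0000 = 159.667 mm/month

160 mm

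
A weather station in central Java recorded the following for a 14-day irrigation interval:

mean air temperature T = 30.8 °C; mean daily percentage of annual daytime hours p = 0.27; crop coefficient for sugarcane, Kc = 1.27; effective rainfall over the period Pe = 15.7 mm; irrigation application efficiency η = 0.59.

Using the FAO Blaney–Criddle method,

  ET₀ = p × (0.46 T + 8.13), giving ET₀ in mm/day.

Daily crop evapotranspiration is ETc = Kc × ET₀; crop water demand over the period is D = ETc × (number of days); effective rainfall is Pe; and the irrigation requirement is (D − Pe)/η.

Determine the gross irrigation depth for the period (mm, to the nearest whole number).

ET₀ = 0.27 × (0.46 × 30.8 + 8.13) = 0.27 × 22.298 = 6.0205 mm/d
ETc = Kc × ET₀ = 1.27 × 6.0205 = 7.6460 mm/d
Crop demand D = ETc × 14 d = 7.6460 × 14 = 107.044 mm
D − Pe = 107.044 − 15.7 = 91.344 mm
Gross irrigation = 91.344 / 0.59 = 154.820 mm

155 mm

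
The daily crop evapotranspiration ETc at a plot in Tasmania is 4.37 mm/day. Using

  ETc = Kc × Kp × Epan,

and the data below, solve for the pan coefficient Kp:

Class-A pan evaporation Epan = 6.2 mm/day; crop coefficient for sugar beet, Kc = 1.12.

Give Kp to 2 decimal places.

0.63

ETc = Kc × Kp × Epan  ⇒  Kp = ETc / (Kc × Epan)
Kp = 4.37 / (1.12 × 6.2) = 4.37 / 6.944 = 0.6293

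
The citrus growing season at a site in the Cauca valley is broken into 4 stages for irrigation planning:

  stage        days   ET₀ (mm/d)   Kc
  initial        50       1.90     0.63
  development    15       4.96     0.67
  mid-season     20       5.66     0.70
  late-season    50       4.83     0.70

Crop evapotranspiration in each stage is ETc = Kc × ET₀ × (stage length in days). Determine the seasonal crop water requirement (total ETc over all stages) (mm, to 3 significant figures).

358 mm

initial: 0.63 × 1.90 × 50 = 59.85 mm
development: 0.67 × 4.96 × 15 = 49.85 mm
mid-season: 0.70 × 5.66 × 20 = 79.24 mm
late-season: 0.70 × 4.83 × 50 = 169.05 mm
Seasonal total = 357.99 mm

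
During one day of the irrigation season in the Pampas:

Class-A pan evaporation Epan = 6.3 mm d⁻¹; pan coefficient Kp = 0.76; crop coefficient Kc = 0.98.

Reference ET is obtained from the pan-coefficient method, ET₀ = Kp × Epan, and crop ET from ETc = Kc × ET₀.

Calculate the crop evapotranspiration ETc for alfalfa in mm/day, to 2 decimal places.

ET₀ = 0.76 × 6.3 = 4.7880 mm/d
ETc = Kc × ET₀ = 0.98 × 4.7880 = 4.6922 mm/d

4.69 mm/day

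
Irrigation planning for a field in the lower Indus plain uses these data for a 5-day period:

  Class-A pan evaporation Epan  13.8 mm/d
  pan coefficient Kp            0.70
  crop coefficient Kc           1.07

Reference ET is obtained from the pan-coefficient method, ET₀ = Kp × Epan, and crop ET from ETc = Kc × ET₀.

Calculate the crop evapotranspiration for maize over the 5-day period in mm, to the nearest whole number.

52 mm

ET₀ = 0.70 × 13.8 = 9.6600 mm/d
ETc = Kc × ET₀ = 1.07 × 9.6600 = 10.3362 mm/d
Over 5 days: 10.3362 × 5 = 51.681 mm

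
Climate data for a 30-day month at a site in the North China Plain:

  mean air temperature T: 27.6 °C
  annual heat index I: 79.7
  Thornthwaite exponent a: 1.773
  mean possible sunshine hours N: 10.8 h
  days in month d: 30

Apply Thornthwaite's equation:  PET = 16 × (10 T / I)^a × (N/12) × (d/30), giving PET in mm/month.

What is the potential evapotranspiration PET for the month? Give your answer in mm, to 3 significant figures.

130 mm

10T/I = 10 × 27.6 / 79.7 = 3.4630
(10T/I)^a = 3.4630^1.773 = 9.0458
Uncorrected PET = 16 × 9.0458 = 144.733 mm
Correction = (N/12)(d/30) = (10.8/12)(30/30) = 0.9000
PET = 144.733 × 0.9000 = 130.260 mm/month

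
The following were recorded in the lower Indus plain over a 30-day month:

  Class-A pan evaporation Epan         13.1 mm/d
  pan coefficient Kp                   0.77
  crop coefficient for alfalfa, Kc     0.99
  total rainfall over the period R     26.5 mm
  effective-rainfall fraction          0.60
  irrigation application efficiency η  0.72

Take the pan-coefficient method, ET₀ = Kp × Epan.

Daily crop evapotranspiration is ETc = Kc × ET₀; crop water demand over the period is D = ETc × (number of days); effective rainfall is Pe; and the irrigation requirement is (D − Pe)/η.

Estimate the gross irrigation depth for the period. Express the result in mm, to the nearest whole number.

ET₀ = 0.77 × 13.1 = 10.0870 mm/d
ETc = Kc × ET₀ = 0.99 × 10.0870 = 9.9861 mm/d
Crop demand D = ETc × 30 d = 9.9861 × 30 = 299.583 mm
Pe = 0.60 × 26.5 = 15.900 mm
D − Pe = 299.583 − 15.900 = 283.683 mm
Gross irrigation = 283.683 / 0.72 = 394.004 mm

394 mm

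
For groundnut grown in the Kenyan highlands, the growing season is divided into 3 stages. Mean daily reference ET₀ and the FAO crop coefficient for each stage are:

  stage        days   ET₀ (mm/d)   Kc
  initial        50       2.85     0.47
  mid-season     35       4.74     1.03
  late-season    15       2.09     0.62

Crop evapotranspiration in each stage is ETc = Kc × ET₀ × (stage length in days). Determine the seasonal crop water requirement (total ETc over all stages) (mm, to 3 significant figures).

initial: 0.47 × 2.85 × 50 = 66.98 mm
mid-season: 1.03 × 4.74 × 35 = 170.88 mm
late-season: 0.62 × 2.09 × 15 = 19.44 mm
Seasonal total = 257.30 mm

257 mm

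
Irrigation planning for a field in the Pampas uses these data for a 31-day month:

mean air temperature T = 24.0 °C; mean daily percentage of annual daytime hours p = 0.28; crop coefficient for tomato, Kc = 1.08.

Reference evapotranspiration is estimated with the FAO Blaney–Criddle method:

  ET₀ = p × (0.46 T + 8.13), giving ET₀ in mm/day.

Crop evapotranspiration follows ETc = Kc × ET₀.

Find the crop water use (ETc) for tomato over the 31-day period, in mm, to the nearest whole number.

ET₀ = 0.28 × (0.46 × 24.0 + 8.13) = 0.28 × 19.170 = 5.3676 mm/d
ETc = Kc × ET₀ = 1.08 × 5.3676 = 5.7970 mm/d
Over 31 days: 5.7970 × 31 = 179.707 mm

180 mm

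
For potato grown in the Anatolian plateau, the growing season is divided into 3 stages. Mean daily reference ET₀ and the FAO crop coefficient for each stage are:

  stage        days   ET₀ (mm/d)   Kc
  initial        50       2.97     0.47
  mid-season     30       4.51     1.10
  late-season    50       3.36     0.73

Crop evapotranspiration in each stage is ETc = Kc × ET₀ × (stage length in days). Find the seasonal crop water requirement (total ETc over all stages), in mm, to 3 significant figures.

341 mm

initial: 0.47 × 2.97 × 50 = 69.80 mm
mid-season: 1.10 × 4.51 × 30 = 148.83 mm
late-season: 0.73 × 3.36 × 50 = 122.64 mm
Seasonal total = 341.27 mm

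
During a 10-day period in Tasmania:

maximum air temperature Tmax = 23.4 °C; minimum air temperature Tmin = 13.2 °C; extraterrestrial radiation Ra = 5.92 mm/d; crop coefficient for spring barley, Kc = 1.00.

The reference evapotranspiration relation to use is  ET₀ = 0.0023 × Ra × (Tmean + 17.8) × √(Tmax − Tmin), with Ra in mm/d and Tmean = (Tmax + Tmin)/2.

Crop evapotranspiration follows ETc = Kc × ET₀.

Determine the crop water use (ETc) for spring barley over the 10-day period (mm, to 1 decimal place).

Tmean = (23.4 + 13.2)/2 = 18.30 °C
ET₀ = 0.0023 × 5.92 × (18.30 + 17.8) × √10.2 = 0.0023 × 5.92 × 36.10 × 3.1937 = 1.5698 mm/d
ETc = Kc × ET₀ = 1.00 × 1.5698 = 1.5698 mm/d
Over 10 days: 1.5698 × 10 = 15.698 mm

15.7 mm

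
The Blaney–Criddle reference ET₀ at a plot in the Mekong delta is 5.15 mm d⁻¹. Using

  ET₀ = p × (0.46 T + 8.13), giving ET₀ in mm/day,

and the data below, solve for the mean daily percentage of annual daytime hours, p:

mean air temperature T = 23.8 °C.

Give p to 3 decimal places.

0.270

p = ET₀ / (0.46 T + 8.13) = 5.15 / (0.46 × 23.8 + 8.13) = 5.15 / 19.078 = 0.2699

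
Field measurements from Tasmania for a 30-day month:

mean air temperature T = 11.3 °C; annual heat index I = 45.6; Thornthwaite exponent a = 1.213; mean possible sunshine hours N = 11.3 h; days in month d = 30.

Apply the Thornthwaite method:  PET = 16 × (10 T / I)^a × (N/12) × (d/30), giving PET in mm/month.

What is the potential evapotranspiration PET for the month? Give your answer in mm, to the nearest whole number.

10T/I = 10 × 11.3 / 45.6 = 2.4781
(10T/I)^a = 2.4781^1.213 = 3.0065
Uncorrected PET = 16 × 3.0065 = 48.104 mm
Correction = (N/12)(d/30) = (11.3/12)(30/30) = 0.9417
PET = 48.104 × 0.9417 = 45.300 mm/month

45 mm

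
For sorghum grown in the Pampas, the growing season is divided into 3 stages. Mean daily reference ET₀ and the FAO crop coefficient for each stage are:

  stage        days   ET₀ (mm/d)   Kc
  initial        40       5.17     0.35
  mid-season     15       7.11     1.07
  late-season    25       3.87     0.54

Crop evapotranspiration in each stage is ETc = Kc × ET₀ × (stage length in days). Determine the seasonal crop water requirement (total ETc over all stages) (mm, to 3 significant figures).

initial: 0.35 × 5.17 × 40 = 72.38 mm
mid-season: 1.07 × 7.11 × 15 = 114.12 mm
late-season: 0.54 × 3.87 × 25 = 52.25 mm
Seasonal total = 238.75 mm

239 mm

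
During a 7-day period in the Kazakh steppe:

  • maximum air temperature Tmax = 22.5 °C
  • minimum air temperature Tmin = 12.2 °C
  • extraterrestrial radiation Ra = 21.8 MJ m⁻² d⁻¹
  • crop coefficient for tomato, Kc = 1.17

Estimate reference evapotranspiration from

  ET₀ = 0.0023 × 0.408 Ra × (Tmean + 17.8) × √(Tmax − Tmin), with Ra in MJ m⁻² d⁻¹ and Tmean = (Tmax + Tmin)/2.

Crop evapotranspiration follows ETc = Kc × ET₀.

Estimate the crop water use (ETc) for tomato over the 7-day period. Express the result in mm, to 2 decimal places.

Tmean = (22.5 + 12.2)/2 = 17.35 °C
0.408 Ra = 0.408 × 21.8 = 8.8944 mm/d equivalent
ET₀ = 0.0023 × 8.8944 × (17.35 + 17.8) × √10.3 = 0.0023 × 8.8944 × 35.15 × 3.2094 = 2.3078 mm/d
ETc = Kc × ET₀ = 1.17 × 2.3078 = 2.7001 mm/d
Over 7 days: 2.7001 × 7 = 18.901 mm

18.90 mm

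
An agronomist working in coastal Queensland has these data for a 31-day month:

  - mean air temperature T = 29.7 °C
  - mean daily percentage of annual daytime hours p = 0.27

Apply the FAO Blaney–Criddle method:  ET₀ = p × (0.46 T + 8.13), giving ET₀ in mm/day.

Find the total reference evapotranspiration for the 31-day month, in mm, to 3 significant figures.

ET₀ = 0.27 × (0.46 × 29.7 + 8.13) = 0.27 × 21.792 = 5.8838 mm/d
Monthly total = 5.8838 × 31 = 182.398 mm

182 mm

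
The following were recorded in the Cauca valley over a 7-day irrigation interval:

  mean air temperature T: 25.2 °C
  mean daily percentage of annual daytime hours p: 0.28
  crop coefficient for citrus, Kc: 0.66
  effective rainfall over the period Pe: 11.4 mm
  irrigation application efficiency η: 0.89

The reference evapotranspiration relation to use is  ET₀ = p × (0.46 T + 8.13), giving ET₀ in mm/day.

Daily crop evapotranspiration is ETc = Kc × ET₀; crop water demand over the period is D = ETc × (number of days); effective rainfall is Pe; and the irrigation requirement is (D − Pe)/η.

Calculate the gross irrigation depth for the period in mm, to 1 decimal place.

ET₀ = 0.28 × (0.46 × 25.2 + 8.13) = 0.28 × 19.722 = 5.5222 mm/d
ETc = Kc × ET₀ = 0.66 × 5.5222 = 3.6447 mm/d
Crop demand D = ETc × 7 d = 3.6447 × 7 = 25.513 mm
D − Pe = 25.513 − 11.4 = 14.113 mm
Gross irrigation = 14.113 / 0.89 = 15.857 mm

15.9 mm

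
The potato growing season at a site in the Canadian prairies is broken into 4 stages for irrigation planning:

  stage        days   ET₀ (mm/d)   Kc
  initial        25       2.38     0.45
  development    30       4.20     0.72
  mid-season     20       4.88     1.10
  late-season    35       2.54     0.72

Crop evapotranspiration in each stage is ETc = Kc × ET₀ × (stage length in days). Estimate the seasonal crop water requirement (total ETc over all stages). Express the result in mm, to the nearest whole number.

289 mm

initial: 0.45 × 2.38 × 25 = 26.78 mm
development: 0.72 × 4.20 × 30 = 90.72 mm
mid-season: 1.10 × 4.88 × 20 = 107.36 mm
late-season: 0.72 × 2.54 × 35 = 64.01 mm
Seasonal total = 288.87 mm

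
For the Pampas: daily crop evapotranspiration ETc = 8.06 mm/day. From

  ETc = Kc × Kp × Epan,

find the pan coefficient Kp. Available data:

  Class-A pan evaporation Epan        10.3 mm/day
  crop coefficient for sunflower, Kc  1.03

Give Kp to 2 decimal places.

0.76

ETc = Kc × Kp × Epan  ⇒  Kp = ETc / (Kc × Epan)
Kp = 8.06 / (1.03 × 10.3) = 8.06 / 10.609 = 0.7597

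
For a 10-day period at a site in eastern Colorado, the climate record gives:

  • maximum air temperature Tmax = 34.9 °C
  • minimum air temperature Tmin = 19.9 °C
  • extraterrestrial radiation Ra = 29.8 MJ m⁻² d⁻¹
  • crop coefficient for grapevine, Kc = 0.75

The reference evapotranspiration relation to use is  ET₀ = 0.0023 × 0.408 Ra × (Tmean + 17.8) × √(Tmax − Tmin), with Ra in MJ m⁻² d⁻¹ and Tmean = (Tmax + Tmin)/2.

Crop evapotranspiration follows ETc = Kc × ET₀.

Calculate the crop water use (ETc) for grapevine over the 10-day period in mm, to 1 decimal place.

36.7 mm

Tmean = (34.9 + 19.9)/2 = 27.40 °C
0.408 Ra = 0.408 × 29.8 = 12.1584 mm/d equivalent
ET₀ = 0.0023 × 12.1584 × (27.40 + 17.8) × √15.0 = 0.0023 × 12.1584 × 45.20 × 3.8730 = 4.8954 mm/d
ETc = Kc × ET₀ = 0.75 × 4.8954 = 3.6716 mm/d
Over 10 days: 3.6716 × 10 = 36.716 mm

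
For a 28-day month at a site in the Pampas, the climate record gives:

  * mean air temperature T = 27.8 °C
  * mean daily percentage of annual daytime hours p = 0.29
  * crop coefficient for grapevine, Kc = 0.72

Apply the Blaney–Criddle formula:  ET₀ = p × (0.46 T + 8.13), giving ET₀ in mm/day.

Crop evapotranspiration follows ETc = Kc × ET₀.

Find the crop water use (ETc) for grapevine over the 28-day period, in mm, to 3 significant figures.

ET₀ = 0.29 × (0.46 × 27.8 + 8.13) = 0.29 × 20.918 = 6.0662 mm/d
ETc = Kc × ET₀ = 0.72 × 6.0662 = 4.3677 mm/d
Over 28 days: 4.3677 × 28 = 122.296 mm

122 mm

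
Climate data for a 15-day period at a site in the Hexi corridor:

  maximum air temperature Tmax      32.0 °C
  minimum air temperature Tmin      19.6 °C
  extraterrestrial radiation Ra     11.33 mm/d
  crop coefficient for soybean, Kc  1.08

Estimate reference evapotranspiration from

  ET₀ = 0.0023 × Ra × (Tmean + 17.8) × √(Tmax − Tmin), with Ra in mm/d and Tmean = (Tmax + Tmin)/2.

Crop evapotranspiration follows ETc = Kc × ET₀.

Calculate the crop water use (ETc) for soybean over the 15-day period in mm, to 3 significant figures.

64.8 mm

Tmean = (32.0 + 19.6)/2 = 25.80 °C
ET₀ = 0.0023 × 11.33 × (25.80 + 17.8) × √12.4 = 0.0023 × 11.33 × 43.60 × 3.5214 = 4.0009 mm/d
ETc = Kc × ET₀ = 1.08 × 4.0009 = 4.3210 mm/d
Over 15 days: 4.3210 × 15 = 64.815 mm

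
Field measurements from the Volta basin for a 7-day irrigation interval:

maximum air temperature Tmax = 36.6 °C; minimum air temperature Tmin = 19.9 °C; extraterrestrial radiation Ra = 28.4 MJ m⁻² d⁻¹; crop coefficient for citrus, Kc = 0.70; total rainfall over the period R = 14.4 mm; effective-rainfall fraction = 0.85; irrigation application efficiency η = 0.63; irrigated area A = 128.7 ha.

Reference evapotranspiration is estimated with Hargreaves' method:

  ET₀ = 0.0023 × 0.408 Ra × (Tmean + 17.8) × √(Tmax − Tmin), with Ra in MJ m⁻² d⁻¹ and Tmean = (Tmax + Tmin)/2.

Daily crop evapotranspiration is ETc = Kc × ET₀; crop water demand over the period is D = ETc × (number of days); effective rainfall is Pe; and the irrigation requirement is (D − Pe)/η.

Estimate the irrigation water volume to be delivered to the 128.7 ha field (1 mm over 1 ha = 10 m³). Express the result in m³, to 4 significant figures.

Tmean = (36.6 + 19.9)/2 = 28.25 °C
0.408 Ra = 0.408 × 28.4 = 11.5872 mm/d equivalent
ET₀ = 0.0023 × 11.5872 × (28.25 + 17.8) × √16.7 = 0.0023 × 11.5872 × 46.05 × 4.0866 = 5.0153 mm/d
ETc = Kc × ET₀ = 0.70 × 5.0153 = 3.5107 mm/d
Crop demand D = ETc × 7 d = 3.5107 × 7 = 24.575 mm
Pe = 0.85 × 14.4 = 12.240 mm
D − Pe = 24.575 − 12.240 = 12.335 mm
Gross irrigation = 12.335 / 0.63 = 19.579 mm
Volume = 19.579 mm × 128.7 ha × 10 = 25198.2 m³

25200 m³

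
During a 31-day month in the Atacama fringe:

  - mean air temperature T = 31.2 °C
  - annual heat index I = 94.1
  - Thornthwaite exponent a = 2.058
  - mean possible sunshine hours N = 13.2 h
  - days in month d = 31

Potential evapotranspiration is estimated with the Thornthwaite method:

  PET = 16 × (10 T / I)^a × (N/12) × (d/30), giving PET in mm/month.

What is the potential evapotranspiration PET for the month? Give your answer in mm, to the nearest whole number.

10T/I = 10 × 31.2 / 94.1 = 3.3156
(10T/I)^a = 3.3156^2.058 = 11.7847
Uncorrected PET = 16 × 11.7847 = 188.555 mm
Correction = (N/12)(d/30) = (13.2/12)(31/30) = 1.1367
PET = 188.555 × 1.1367 = 214.330 mm/month

214 mm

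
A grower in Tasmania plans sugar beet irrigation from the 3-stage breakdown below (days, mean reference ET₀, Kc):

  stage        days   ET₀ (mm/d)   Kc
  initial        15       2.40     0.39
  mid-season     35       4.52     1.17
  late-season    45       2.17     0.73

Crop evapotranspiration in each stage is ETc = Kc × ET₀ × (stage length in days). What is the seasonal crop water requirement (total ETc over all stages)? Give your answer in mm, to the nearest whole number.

initial: 0.39 × 2.40 × 15 = 14.04 mm
mid-season: 1.17 × 4.52 × 35 = 185.09 mm
late-season: 0.73 × 2.17 × 45 = 71.28 mm
Seasonal total = 270.41 mm

270 mm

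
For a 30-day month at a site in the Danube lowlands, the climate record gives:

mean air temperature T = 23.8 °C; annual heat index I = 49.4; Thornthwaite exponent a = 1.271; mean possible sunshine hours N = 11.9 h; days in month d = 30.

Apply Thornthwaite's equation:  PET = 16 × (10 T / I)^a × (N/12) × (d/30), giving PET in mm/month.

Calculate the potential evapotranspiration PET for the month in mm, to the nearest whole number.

117 mm

10T/I = 10 × 23.8 / 49.4 = 4.8178
(10T/I)^a = 4.8178^1.271 = 7.3774
Uncorrected PET = 16 × 7.3774 = 118.038 mm
Correction = (N/12)(d/30) = (11.9/12)(30/30) = 0.9917
PET = 118.038 × 0.9917 = 117.058 mm/month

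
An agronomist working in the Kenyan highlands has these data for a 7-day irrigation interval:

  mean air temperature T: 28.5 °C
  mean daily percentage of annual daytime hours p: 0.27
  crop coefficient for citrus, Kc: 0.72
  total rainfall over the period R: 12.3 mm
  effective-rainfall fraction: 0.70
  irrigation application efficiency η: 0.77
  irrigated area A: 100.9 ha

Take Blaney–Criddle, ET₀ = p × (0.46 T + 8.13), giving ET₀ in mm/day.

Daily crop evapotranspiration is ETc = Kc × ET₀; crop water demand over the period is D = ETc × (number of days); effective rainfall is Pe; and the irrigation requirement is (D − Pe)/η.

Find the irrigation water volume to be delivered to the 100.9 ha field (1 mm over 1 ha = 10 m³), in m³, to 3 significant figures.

26600 m³

ET₀ = 0.27 × (0.46 × 28.5 + 8.13) = 0.27 × 21.240 = 5.7348 mm/d
ETc = Kc × ET₀ = 0.72 × 5.7348 = 4.1291 mm/d
Crop demand D = ETc × 7 d = 4.1291 × 7 = 28.904 mm
Pe = 0.70 × 12.3 = 8.610 mm
D − Pe = 28.904 − 8.610 = 20.294 mm
Gross irrigation = 20.294 / 0.77 = 26.356 mm
Volume = 26.356 mm × 100.9 ha × 10 = 26593.2 m³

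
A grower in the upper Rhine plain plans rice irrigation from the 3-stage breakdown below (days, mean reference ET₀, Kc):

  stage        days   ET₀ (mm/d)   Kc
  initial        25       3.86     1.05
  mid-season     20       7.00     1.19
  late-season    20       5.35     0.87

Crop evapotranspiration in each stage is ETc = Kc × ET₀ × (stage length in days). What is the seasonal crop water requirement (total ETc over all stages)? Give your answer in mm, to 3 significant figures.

361 mm

initial: 1.05 × 3.86 × 25 = 101.33 mm
mid-season: 1.19 × 7.00 × 20 = 166.60 mm
late-season: 0.87 × 5.35 × 20 = 93.09 mm
Seasonal total = 361.02 mm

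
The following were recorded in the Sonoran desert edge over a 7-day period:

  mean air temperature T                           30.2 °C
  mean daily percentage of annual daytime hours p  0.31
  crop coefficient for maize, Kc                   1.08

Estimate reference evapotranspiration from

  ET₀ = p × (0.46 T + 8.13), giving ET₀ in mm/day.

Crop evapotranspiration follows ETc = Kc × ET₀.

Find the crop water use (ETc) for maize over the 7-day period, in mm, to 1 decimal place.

ET₀ = 0.31 × (0.46 × 30.2 + 8.13) = 0.31 × 22.022 = 6.8268 mm/d
ETc = Kc × ET₀ = 1.08 × 6.8268 = 7.3729 mm/d
Over 7 days: 7.3729 × 7 = 51.610 mm

51.6 mm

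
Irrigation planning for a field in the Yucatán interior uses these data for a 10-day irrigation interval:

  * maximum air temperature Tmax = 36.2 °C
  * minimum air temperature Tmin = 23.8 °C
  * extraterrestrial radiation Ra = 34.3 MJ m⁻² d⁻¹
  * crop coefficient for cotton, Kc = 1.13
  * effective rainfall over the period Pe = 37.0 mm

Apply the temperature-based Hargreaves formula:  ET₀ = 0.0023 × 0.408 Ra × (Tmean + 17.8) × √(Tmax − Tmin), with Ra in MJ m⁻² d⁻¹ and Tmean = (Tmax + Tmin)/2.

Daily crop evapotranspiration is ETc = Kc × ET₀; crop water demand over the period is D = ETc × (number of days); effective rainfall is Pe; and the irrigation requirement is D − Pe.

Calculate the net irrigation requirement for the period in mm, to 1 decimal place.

Tmean = (36.2 + 23.8)/2 = 30.00 °C
0.408 Ra = 0.408 × 34.3 = 13.9944 mm/d equivalent
ET₀ = 0.0023 × 13.9944 × (30.00 + 17.8) × √12.4 = 0.0023 × 13.9944 × 47.80 × 3.5214 = 5.4178 mm/d
ETc = Kc × ET₀ = 1.13 × 5.4178 = 6.1221 mm/d
Crop demand D = ETc × 10 d = 6.1221 × 10 = 61.221 mm
D − Pe = 61.221 − 37.0 = 24.221 mm

24.2 mm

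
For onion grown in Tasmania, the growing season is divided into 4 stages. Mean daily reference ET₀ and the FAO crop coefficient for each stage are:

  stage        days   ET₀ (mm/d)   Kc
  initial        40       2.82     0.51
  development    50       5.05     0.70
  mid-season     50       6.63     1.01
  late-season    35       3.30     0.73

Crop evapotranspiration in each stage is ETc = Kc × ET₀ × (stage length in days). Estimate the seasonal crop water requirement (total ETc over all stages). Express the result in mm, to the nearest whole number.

653 mm

initial: 0.51 × 2.82 × 40 = 57.53 mm
development: 0.70 × 5.05 × 50 = 176.75 mm
mid-season: 1.01 × 6.63 × 50 = 334.82 mm
late-season: 0.73 × 3.30 × 35 = 84.32 mm
Seasonal total = 653.42 mm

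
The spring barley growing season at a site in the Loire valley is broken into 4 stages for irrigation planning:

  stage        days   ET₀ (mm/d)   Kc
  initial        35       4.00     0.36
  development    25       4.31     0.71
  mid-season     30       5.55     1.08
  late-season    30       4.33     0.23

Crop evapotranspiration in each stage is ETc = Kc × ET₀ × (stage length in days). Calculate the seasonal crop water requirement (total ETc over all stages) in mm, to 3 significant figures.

337 mm

initial: 0.36 × 4.00 × 35 = 50.40 mm
development: 0.71 × 4.31 × 25 = 76.50 mm
mid-season: 1.08 × 5.55 × 30 = 179.82 mm
late-season: 0.23 × 4.33 × 30 = 29.88 mm
Seasonal total = 336.60 mm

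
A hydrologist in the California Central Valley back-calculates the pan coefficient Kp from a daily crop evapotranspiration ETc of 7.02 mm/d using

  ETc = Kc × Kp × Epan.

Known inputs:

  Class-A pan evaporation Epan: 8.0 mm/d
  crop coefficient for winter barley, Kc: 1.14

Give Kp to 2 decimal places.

0.77

ETc = Kc × Kp × Epan  ⇒  Kp = ETc / (Kc × Epan)
Kp = 7.02 / (1.14 × 8.0) = 7.02 / 9.120 = 0.7697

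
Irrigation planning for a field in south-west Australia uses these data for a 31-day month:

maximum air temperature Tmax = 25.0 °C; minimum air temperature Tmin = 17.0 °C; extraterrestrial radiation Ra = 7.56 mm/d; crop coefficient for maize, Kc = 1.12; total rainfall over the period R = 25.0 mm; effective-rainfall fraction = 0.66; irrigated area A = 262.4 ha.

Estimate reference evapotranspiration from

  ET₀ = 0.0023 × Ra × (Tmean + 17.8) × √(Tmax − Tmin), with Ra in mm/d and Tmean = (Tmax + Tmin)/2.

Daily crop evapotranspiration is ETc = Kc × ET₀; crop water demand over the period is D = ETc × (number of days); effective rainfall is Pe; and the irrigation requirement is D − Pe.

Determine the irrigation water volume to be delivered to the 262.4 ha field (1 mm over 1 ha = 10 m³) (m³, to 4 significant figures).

130600 m³

Tmean = (25.0 + 17.0)/2 = 21.00 °C
ET₀ = 0.0023 × 7.56 × (21.00 + 17.8) × √8.0 = 0.0023 × 7.56 × 38.80 × 2.8284 = 1.9082 mm/d
ETc = Kc × ET₀ = 1.12 × 1.9082 = 2.1372 mm/d
Crop demand D = ETc × 31 d = 2.1372 × 31 = 66.253 mm
Pe = 0.66 × 25.0 = 16.500 mm
D − Pe = 66.253 − 16.500 = 49.753 mm
Volume = 49.753 mm × 262.4 ha × 10 = 130551.9 m³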